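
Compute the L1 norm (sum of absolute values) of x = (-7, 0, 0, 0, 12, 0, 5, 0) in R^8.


Non-zero entries: [(0, -7), (4, 12), (6, 5)]
Absolute values: [7, 12, 5]
||x||_1 = sum = 24.

24


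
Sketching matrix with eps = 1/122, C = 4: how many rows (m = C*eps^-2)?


1/eps = 122.
(1/eps)^2 = 14884.
m = 4*14884 = 59536.

59536


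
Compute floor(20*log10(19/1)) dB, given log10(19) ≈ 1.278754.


||x||/||e|| = 19/1 = 19.
log10(19) ≈ 1.278754.
20*log10(||x||/||e||) ≈ 20*1.278754 = 25.57508.
floor(25.57508) = 25.

25


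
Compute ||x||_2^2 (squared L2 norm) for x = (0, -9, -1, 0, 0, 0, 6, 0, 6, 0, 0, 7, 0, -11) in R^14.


Non-zero entries: [(1, -9), (2, -1), (6, 6), (8, 6), (11, 7), (13, -11)]
Squares: [81, 1, 36, 36, 49, 121]
||x||_2^2 = sum = 324.

324


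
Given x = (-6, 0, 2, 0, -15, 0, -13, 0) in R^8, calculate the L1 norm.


Non-zero entries: [(0, -6), (2, 2), (4, -15), (6, -13)]
Absolute values: [6, 2, 15, 13]
||x||_1 = sum = 36.

36


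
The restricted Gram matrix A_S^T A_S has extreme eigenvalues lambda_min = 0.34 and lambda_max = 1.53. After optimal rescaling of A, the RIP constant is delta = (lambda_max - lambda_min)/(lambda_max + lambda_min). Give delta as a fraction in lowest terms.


lambda_max - lambda_min = 1.53 - 0.34 = 1.19.
lambda_max + lambda_min = 1.53 + 0.34 = 1.87.
delta = 1.19/1.87 = 119/187 = 7/11.

7/11


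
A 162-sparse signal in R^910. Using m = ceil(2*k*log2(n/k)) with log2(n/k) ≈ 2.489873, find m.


log2(n/k) = log2(910/162) ≈ 2.489873.
2*k*log2(n/k) ≈ 2*162*2.489873 = 806.718852.
m = ceil(806.718852) = 807.

807


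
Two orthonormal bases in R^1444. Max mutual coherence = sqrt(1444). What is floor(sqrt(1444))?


38^2 = 1444 <= 1444 < 1521 = 39^2, so 38 <= sqrt(1444) < 39.
floor(sqrt(1444)) = 38.

38


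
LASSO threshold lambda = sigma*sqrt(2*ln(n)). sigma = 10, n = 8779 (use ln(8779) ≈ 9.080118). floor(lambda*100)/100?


ln(8779) ≈ 9.080118.
2*ln(n) ≈ 18.160236.
sqrt(2*ln(n)) ≈ sqrt(18.160236) ≈ 4.261483.
lambda ≈ 10*4.261483 = 42.61483.
floor(lambda*100)/100 = 42.61.

42.61


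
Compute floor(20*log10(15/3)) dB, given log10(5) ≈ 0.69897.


||x||/||e|| = 15/3 = 5.
log10(5) ≈ 0.69897.
20*log10(||x||/||e||) ≈ 20*0.69897 = 13.9794.
floor(13.9794) = 13.

13


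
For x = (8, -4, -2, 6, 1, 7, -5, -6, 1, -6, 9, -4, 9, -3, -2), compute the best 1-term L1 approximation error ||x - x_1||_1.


Sorted |x_i| descending: [9, 9, 8, 7, 6, 6, 6, 5, 4, 4, 3, 2, 2, 1, 1]
Keep top 1: [9]
Tail entries: [9, 8, 7, 6, 6, 6, 5, 4, 4, 3, 2, 2, 1, 1]
L1 error = sum of tail = 64.

64


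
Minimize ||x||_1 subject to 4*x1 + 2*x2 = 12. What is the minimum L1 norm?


Axis intercepts:
  x1 = 3, x2 = 0: L1 = 3
  x1 = 0, x2 = 6: L1 = 6
x* = (3, 0)
||x*||_1 = 3.

3


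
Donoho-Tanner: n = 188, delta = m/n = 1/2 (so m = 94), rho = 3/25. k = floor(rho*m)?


m = 1/2*188 = 94.
rho = 3/25.
rho*m = 3/25*94 = 11.28.
k = floor(11.28) = 11.

11


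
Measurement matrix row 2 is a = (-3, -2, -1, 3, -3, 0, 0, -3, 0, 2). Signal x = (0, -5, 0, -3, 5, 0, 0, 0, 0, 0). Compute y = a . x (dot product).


Non-zero terms: ['-2*-5', '3*-3', '-3*5']
Products: [10, -9, -15]
y = sum = -14.

-14


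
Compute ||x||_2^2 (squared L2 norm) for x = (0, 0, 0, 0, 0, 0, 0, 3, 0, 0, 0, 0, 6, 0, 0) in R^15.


Non-zero entries: [(7, 3), (12, 6)]
Squares: [9, 36]
||x||_2^2 = sum = 45.

45


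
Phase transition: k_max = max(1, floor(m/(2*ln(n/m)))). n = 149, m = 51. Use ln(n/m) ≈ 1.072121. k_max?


n/m = 149/51.
ln(n/m) ≈ 1.072121.
2*ln(n/m) ≈ 2.144242.
m/(2*ln(n/m)) ≈ 51/2.144242 ≈ 23.7846.
floor = 23.
k_max = max(1, 23) = 23.

23


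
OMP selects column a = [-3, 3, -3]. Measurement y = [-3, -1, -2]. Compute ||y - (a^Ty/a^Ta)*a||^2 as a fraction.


a^T a = 27.
a^T y = 12.
coeff = 12/27 = 4/9.
||r||^2 = 26/3.

26/3


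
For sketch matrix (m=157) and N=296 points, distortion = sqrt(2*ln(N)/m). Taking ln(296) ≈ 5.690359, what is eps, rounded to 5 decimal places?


ln(296) ≈ 5.690359.
2*ln(N)/m ≈ 2*5.690359/157 ≈ 0.07248865.
eps = sqrt(0.07248865) ≈ 0.2692372 ≈ 0.26924.

0.26924


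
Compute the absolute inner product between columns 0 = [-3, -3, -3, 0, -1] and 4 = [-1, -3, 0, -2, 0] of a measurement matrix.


Inner product: -3*-1 + -3*-3 + -3*0 + 0*-2 + -1*0
Products: [3, 9, 0, 0, 0]
Sum = 12.
|dot| = 12.

12


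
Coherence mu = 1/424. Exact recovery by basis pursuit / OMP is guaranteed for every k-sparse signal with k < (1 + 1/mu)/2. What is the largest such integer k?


1/mu = 424.
1 + 1/mu = 425.
(1 + 1/mu)/2 = 212.5 is not an integer, so k_max = floor(212.5) = 212.

212


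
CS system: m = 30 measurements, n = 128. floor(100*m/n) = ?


100*m/n = 100*30/128 ≈ 23.4375.
floor = 23.

23


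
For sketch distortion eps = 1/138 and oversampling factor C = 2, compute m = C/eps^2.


1/eps = 138.
(1/eps)^2 = 19044.
m = 2*19044 = 38088.

38088


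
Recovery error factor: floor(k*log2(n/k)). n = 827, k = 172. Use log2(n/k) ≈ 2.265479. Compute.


log2(n/k) = log2(827/172) ≈ 2.265479.
k*log2(n/k) ≈ 172*2.265479 = 389.662388.
floor(389.662388) = 389.

389


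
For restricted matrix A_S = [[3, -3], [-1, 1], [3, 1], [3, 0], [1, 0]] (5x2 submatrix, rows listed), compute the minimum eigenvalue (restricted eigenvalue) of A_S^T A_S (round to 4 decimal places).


A_S^T A_S = [[29, -7], [-7, 11]].
trace = 40.
det = 270.
disc = trace^2 - 4*det = 1600 - 4*270 = 520.
sqrt(520) ≈ 22.803509.
lam_min = (40 - sqrt(520))/2 ≈ (40 - 22.803509)/2 = 8.5982455 ≈ 8.5982.

8.5982


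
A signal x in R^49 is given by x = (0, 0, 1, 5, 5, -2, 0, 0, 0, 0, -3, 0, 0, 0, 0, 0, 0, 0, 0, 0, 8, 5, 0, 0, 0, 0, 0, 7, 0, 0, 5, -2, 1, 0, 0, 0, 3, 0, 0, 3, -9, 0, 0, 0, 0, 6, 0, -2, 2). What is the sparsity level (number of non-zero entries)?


Non-zero positions: [2, 3, 4, 5, 10, 20, 21, 27, 30, 31, 32, 36, 39, 40, 45, 47, 48].
Sparsity = 17.

17


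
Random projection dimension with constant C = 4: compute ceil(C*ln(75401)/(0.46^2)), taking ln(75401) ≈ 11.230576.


ln(75401) ≈ 11.230576.
eps^2 = 0.46^2 = 0.2116.
C*ln(N)/eps^2 ≈ 4*11.230576/0.2116 ≈ 212.2982.
m = ceil(212.2982) = 213.

213


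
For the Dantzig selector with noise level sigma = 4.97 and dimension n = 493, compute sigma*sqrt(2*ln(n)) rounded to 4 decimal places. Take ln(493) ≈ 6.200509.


ln(493) ≈ 6.200509.
2*ln(n) ≈ 12.401018.
sqrt(2*ln(n)) ≈ sqrt(12.401018) ≈ 3.521508.
threshold ≈ 4.97*3.521508 = 17.50189476 ≈ 17.5019.

17.5019


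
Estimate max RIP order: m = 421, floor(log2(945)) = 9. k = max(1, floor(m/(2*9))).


floor(log2(945)) = 9.
2*9 = 18.
m/(2*floor(log2(n))) = 421/18 ≈ 23.3889.
floor = 23.
k = max(1, 23) = 23.

23


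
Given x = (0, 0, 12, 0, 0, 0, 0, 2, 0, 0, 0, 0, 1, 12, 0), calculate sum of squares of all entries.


Non-zero entries: [(2, 12), (7, 2), (12, 1), (13, 12)]
Squares: [144, 4, 1, 144]
||x||_2^2 = sum = 293.

293


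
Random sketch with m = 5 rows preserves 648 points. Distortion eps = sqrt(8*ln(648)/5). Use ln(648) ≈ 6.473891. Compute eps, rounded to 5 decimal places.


ln(648) ≈ 6.473891.
8*ln(N)/m ≈ 8*6.473891/5 ≈ 10.3582256.
eps = sqrt(10.3582256) ≈ 3.2184197 ≈ 3.21842.

3.21842


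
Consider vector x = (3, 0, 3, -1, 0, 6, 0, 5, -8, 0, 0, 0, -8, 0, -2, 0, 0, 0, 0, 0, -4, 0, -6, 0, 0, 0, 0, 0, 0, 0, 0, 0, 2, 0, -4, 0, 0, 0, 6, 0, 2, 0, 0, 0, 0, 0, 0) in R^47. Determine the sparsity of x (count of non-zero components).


Non-zero positions: [0, 2, 3, 5, 7, 8, 12, 14, 20, 22, 32, 34, 38, 40].
Sparsity = 14.

14


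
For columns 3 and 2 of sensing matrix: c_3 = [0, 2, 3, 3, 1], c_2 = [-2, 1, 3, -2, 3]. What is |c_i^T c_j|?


Inner product: 0*-2 + 2*1 + 3*3 + 3*-2 + 1*3
Products: [0, 2, 9, -6, 3]
Sum = 8.
|dot| = 8.

8


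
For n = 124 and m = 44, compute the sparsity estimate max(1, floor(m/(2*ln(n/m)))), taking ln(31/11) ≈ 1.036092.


n/m = 124/44 = 31/11.
ln(n/m) ≈ 1.036092.
2*ln(n/m) ≈ 2.072184.
m/(2*ln(n/m)) ≈ 44/2.072184 ≈ 21.2336.
floor = 21.
k_max = max(1, 21) = 21.

21


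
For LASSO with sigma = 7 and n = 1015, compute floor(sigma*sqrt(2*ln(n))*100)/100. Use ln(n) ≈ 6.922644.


ln(1015) ≈ 6.922644.
2*ln(n) ≈ 13.845288.
sqrt(2*ln(n)) ≈ sqrt(13.845288) ≈ 3.720926.
lambda ≈ 7*3.720926 = 26.046482.
floor(lambda*100)/100 = 26.04.

26.04


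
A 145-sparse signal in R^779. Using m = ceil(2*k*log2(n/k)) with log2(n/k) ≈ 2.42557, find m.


log2(n/k) = log2(779/145) ≈ 2.42557.
2*k*log2(n/k) ≈ 2*145*2.42557 = 703.4153.
m = ceil(703.4153) = 704.

704


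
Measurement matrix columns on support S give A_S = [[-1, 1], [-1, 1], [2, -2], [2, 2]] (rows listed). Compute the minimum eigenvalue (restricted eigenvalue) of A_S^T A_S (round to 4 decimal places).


A_S^T A_S = [[10, -2], [-2, 10]].
trace = 20.
det = 96.
disc = trace^2 - 4*det = 400 - 4*96 = 16.
sqrt(16) = 4.
lam_min = (20 - 4)/2 = 8 = 8.0000.

8.0000


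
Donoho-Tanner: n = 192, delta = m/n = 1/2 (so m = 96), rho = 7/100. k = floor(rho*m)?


m = 1/2*192 = 96.
rho = 7/100.
rho*m = 7/100*96 = 6.72.
k = floor(6.72) = 6.

6


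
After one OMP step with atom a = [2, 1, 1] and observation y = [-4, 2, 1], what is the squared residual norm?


a^T a = 6.
a^T y = -5.
coeff = -5/6 = -5/6.
||r||^2 = 101/6.

101/6


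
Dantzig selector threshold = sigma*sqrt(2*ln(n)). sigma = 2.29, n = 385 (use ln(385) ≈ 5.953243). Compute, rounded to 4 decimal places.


ln(385) ≈ 5.953243.
2*ln(n) ≈ 11.906486.
sqrt(2*ln(n)) ≈ sqrt(11.906486) ≈ 3.450578.
threshold ≈ 2.29*3.450578 = 7.90182362 ≈ 7.9018.

7.9018


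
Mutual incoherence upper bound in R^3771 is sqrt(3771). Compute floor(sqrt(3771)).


61^2 = 3721 <= 3771 < 3844 = 62^2, so 61 <= sqrt(3771) < 62.
floor(sqrt(3771)) = 61.

61


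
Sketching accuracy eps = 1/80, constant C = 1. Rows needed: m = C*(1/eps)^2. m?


1/eps = 80.
(1/eps)^2 = 6400.
m = 1*6400 = 6400.

6400


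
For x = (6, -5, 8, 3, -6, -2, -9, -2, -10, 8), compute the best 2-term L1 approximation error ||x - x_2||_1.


Sorted |x_i| descending: [10, 9, 8, 8, 6, 6, 5, 3, 2, 2]
Keep top 2: [10, 9]
Tail entries: [8, 8, 6, 6, 5, 3, 2, 2]
L1 error = sum of tail = 40.

40


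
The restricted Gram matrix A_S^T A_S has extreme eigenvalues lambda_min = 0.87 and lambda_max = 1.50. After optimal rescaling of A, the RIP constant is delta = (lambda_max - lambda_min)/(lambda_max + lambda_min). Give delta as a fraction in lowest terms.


lambda_max - lambda_min = 1.50 - 0.87 = 0.63.
lambda_max + lambda_min = 1.50 + 0.87 = 2.37.
delta = 0.63/2.37 = 63/237 = 21/79.

21/79


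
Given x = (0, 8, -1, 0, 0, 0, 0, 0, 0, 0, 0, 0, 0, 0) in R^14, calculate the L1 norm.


Non-zero entries: [(1, 8), (2, -1)]
Absolute values: [8, 1]
||x||_1 = sum = 9.

9


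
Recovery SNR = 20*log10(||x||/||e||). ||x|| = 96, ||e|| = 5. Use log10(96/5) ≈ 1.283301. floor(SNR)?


||x||/||e|| = 96/5.
log10(96/5) ≈ 1.283301.
20*log10(||x||/||e||) ≈ 20*1.283301 = 25.66602.
floor(25.66602) = 25.

25


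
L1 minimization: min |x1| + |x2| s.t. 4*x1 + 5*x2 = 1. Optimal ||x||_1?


Axis intercepts:
  x1 = 1/4, x2 = 0: L1 = 1/4
  x1 = 0, x2 = 1/5: L1 = 1/5
x* = (0, 1/5)
||x*||_1 = 1/5.

1/5


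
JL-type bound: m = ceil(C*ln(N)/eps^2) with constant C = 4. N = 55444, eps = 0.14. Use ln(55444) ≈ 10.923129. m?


ln(55444) ≈ 10.923129.
eps^2 = 0.14^2 = 0.0196.
C*ln(N)/eps^2 ≈ 4*10.923129/0.0196 ≈ 2229.21.
m = ceil(2229.21) = 2230.

2230


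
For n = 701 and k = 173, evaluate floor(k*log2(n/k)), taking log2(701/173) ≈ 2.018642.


log2(n/k) = log2(701/173) ≈ 2.018642.
k*log2(n/k) ≈ 173*2.018642 = 349.225066.
floor(349.225066) = 349.

349


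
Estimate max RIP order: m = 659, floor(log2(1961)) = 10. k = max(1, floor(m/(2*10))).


floor(log2(1961)) = 10.
2*10 = 20.
m/(2*floor(log2(n))) = 659/20 ≈ 32.95.
floor = 32.
k = max(1, 32) = 32.

32


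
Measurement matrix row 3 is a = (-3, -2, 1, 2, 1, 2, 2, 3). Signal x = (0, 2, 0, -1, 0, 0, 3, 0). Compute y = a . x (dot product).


Non-zero terms: ['-2*2', '2*-1', '2*3']
Products: [-4, -2, 6]
y = sum = 0.

0


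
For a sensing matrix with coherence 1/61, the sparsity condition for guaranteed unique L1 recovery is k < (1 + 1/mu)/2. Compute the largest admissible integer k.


1/mu = 61.
1 + 1/mu = 62.
(1 + 1/mu)/2 = 31 is an integer and the inequality is strict, so k_max = 31 - 1 = 30.

30


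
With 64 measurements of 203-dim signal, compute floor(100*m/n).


100*m/n = 100*64/203 ≈ 31.5271.
floor = 31.

31


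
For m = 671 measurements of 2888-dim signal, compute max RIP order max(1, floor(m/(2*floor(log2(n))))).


floor(log2(2888)) = 11.
2*11 = 22.
m/(2*floor(log2(n))) = 671/22 ≈ 30.5.
floor = 30.
k = max(1, 30) = 30.

30


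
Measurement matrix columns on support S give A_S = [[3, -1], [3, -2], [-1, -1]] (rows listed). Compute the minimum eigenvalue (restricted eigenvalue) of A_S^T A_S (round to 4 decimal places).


A_S^T A_S = [[19, -8], [-8, 6]].
trace = 25.
det = 50.
disc = trace^2 - 4*det = 625 - 4*50 = 425.
sqrt(425) ≈ 20.615528.
lam_min = (25 - sqrt(425))/2 ≈ (25 - 20.615528)/2 = 2.192236 ≈ 2.1922.

2.1922


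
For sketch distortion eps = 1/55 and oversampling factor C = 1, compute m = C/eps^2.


1/eps = 55.
(1/eps)^2 = 3025.
m = 1*3025 = 3025.

3025


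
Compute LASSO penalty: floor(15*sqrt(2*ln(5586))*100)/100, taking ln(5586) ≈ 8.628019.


ln(5586) ≈ 8.628019.
2*ln(n) ≈ 17.256038.
sqrt(2*ln(n)) ≈ sqrt(17.256038) ≈ 4.154039.
lambda ≈ 15*4.154039 = 62.310585.
floor(lambda*100)/100 = 62.31.

62.31


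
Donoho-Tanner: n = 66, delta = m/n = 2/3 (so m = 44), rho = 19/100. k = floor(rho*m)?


m = 2/3*66 = 44.
rho = 19/100.
rho*m = 19/100*44 = 8.36.
k = floor(8.36) = 8.

8


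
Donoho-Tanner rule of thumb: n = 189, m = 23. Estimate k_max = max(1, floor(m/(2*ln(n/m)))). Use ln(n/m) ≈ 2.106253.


n/m = 189/23.
ln(n/m) ≈ 2.106253.
2*ln(n/m) ≈ 4.212506.
m/(2*ln(n/m)) ≈ 23/4.212506 ≈ 5.4599.
floor = 5.
k_max = max(1, 5) = 5.

5


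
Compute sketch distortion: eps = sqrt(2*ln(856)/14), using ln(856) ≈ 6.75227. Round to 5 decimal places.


ln(856) ≈ 6.75227.
2*ln(N)/m ≈ 2*6.75227/14 ≈ 0.96461.
eps = sqrt(0.96461) ≈ 0.9821456 ≈ 0.98215.

0.98215


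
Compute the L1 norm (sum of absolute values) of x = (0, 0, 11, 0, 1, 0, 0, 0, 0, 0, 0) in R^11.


Non-zero entries: [(2, 11), (4, 1)]
Absolute values: [11, 1]
||x||_1 = sum = 12.

12


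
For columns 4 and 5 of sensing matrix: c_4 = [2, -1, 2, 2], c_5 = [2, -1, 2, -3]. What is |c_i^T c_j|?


Inner product: 2*2 + -1*-1 + 2*2 + 2*-3
Products: [4, 1, 4, -6]
Sum = 3.
|dot| = 3.

3


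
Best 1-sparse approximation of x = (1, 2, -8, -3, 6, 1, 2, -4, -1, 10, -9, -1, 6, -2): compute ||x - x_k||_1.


Sorted |x_i| descending: [10, 9, 8, 6, 6, 4, 3, 2, 2, 2, 1, 1, 1, 1]
Keep top 1: [10]
Tail entries: [9, 8, 6, 6, 4, 3, 2, 2, 2, 1, 1, 1, 1]
L1 error = sum of tail = 46.

46


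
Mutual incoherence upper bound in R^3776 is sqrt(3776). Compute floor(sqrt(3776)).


61^2 = 3721 <= 3776 < 3844 = 62^2, so 61 <= sqrt(3776) < 62.
floor(sqrt(3776)) = 61.

61


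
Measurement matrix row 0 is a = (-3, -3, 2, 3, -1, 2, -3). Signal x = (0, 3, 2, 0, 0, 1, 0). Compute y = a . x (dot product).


Non-zero terms: ['-3*3', '2*2', '2*1']
Products: [-9, 4, 2]
y = sum = -3.

-3


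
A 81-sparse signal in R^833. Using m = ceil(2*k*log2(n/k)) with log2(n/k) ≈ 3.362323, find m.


log2(n/k) = log2(833/81) ≈ 3.362323.
2*k*log2(n/k) ≈ 2*81*3.362323 = 544.696326.
m = ceil(544.696326) = 545.

545


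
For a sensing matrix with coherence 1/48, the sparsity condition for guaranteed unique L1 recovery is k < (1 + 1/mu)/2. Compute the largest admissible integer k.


1/mu = 48.
1 + 1/mu = 49.
(1 + 1/mu)/2 = 24.5 is not an integer, so k_max = floor(24.5) = 24.

24


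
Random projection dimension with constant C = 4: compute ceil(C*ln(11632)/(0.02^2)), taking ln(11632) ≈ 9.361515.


ln(11632) ≈ 9.361515.
eps^2 = 0.02^2 = 0.0004.
C*ln(N)/eps^2 ≈ 4*9.361515/0.0004 ≈ 93615.15.
m = ceil(93615.15) = 93616.

93616


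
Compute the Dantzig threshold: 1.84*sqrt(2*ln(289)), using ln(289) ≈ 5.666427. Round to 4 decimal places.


ln(289) ≈ 5.666427.
2*ln(n) ≈ 11.332854.
sqrt(2*ln(n)) ≈ sqrt(11.332854) ≈ 3.36643.
threshold ≈ 1.84*3.36643 = 6.1942312 ≈ 6.1942.

6.1942


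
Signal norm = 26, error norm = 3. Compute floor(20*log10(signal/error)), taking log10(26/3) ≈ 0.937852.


||x||/||e|| = 26/3.
log10(26/3) ≈ 0.937852.
20*log10(||x||/||e||) ≈ 20*0.937852 = 18.75704.
floor(18.75704) = 18.

18


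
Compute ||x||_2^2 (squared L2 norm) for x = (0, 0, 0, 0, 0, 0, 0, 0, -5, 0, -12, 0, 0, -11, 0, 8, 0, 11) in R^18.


Non-zero entries: [(8, -5), (10, -12), (13, -11), (15, 8), (17, 11)]
Squares: [25, 144, 121, 64, 121]
||x||_2^2 = sum = 475.

475


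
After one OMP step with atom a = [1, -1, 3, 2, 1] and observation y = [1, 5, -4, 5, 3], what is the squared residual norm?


a^T a = 16.
a^T y = -3.
coeff = -3/16 = -3/16.
||r||^2 = 1207/16.

1207/16


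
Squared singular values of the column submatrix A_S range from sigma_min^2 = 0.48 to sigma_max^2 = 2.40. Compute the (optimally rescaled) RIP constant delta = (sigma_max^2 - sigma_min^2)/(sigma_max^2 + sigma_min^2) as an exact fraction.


lambda_max - lambda_min = 2.40 - 0.48 = 1.92.
lambda_max + lambda_min = 2.40 + 0.48 = 2.88.
delta = 1.92/2.88 = 192/288 = 2/3.

2/3


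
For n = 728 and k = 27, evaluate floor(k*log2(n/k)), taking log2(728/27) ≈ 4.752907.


log2(n/k) = log2(728/27) ≈ 4.752907.
k*log2(n/k) ≈ 27*4.752907 = 128.328489.
floor(128.328489) = 128.

128


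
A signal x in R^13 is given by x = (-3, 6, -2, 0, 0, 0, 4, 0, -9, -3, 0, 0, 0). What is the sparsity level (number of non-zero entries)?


Non-zero positions: [0, 1, 2, 6, 8, 9].
Sparsity = 6.

6


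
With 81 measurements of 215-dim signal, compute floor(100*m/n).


100*m/n = 100*81/215 ≈ 37.6744.
floor = 37.

37


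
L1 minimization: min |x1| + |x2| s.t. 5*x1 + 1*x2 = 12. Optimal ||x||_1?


Axis intercepts:
  x1 = 12/5, x2 = 0: L1 = 12/5
  x1 = 0, x2 = 12: L1 = 12
x* = (12/5, 0)
||x*||_1 = 12/5.

12/5


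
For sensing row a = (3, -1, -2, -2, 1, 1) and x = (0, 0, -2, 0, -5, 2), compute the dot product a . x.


Non-zero terms: ['-2*-2', '1*-5', '1*2']
Products: [4, -5, 2]
y = sum = 1.

1


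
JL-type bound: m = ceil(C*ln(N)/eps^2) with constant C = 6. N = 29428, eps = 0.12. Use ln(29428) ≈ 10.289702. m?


ln(29428) ≈ 10.289702.
eps^2 = 0.12^2 = 0.0144.
C*ln(N)/eps^2 ≈ 6*10.289702/0.0144 ≈ 4287.3758.
m = ceil(4287.3758) = 4288.

4288


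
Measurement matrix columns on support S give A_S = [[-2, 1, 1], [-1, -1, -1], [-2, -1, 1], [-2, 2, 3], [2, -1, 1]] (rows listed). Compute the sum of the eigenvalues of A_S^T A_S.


Sum of eigenvalues of A_S^T A_S = trace(A_S^T A_S) = sum of squared column norms of A_S.
A_S^T A_S diagonal: [17, 8, 13].
trace = 17 + 8 + 13 = 38.

38


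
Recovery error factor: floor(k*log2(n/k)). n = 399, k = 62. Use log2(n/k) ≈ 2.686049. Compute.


log2(n/k) = log2(399/62) ≈ 2.686049.
k*log2(n/k) ≈ 62*2.686049 = 166.535038.
floor(166.535038) = 166.

166


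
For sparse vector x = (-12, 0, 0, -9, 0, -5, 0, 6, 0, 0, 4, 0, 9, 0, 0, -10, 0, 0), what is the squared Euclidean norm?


Non-zero entries: [(0, -12), (3, -9), (5, -5), (7, 6), (10, 4), (12, 9), (15, -10)]
Squares: [144, 81, 25, 36, 16, 81, 100]
||x||_2^2 = sum = 483.

483


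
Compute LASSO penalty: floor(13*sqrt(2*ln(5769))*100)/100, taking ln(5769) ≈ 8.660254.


ln(5769) ≈ 8.660254.
2*ln(n) ≈ 17.320508.
sqrt(2*ln(n)) ≈ sqrt(17.320508) ≈ 4.161791.
lambda ≈ 13*4.161791 = 54.103283.
floor(lambda*100)/100 = 54.10.

54.10


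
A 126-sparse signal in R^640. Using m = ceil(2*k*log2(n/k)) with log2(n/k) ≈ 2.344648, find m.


log2(n/k) = log2(640/126) ≈ 2.344648.
2*k*log2(n/k) ≈ 2*126*2.344648 = 590.851296.
m = ceil(590.851296) = 591.

591


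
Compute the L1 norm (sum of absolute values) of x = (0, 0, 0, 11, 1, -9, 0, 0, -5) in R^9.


Non-zero entries: [(3, 11), (4, 1), (5, -9), (8, -5)]
Absolute values: [11, 1, 9, 5]
||x||_1 = sum = 26.

26


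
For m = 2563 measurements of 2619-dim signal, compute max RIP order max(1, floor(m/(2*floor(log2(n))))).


floor(log2(2619)) = 11.
2*11 = 22.
m/(2*floor(log2(n))) = 2563/22 ≈ 116.5.
floor = 116.
k = max(1, 116) = 116.

116


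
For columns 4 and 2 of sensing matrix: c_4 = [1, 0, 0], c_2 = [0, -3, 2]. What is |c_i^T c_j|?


Inner product: 1*0 + 0*-3 + 0*2
Products: [0, 0, 0]
Sum = 0.
|dot| = 0.

0


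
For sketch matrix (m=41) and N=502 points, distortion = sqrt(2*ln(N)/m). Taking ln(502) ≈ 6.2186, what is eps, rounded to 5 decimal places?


ln(502) ≈ 6.2186.
2*ln(N)/m ≈ 2*6.2186/41 ≈ 0.30334634.
eps = sqrt(0.30334634) ≈ 0.5507689 ≈ 0.55077.

0.55077


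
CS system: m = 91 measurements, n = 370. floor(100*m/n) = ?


100*m/n = 100*91/370 ≈ 24.5946.
floor = 24.

24


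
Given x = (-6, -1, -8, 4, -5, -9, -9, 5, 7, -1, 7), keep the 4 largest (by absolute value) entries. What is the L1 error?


Sorted |x_i| descending: [9, 9, 8, 7, 7, 6, 5, 5, 4, 1, 1]
Keep top 4: [9, 9, 8, 7]
Tail entries: [7, 6, 5, 5, 4, 1, 1]
L1 error = sum of tail = 29.

29


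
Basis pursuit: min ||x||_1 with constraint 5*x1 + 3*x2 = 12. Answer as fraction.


Axis intercepts:
  x1 = 12/5, x2 = 0: L1 = 12/5
  x1 = 0, x2 = 4: L1 = 4
x* = (12/5, 0)
||x*||_1 = 12/5.

12/5


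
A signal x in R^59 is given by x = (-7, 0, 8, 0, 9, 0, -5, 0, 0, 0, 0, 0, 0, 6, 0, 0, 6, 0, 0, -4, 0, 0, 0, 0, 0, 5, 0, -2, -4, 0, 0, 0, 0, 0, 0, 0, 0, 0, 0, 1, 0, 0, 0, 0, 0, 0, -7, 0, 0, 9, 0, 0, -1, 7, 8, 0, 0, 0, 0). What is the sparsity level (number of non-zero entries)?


Non-zero positions: [0, 2, 4, 6, 13, 16, 19, 25, 27, 28, 39, 46, 49, 52, 53, 54].
Sparsity = 16.

16


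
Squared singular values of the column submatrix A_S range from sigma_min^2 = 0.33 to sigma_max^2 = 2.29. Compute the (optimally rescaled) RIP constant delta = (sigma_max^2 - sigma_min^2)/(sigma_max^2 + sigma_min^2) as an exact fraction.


lambda_max - lambda_min = 2.29 - 0.33 = 1.96.
lambda_max + lambda_min = 2.29 + 0.33 = 2.62.
delta = 1.96/2.62 = 196/262 = 98/131.

98/131


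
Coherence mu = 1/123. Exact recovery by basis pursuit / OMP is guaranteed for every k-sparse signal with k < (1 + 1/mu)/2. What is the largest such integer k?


1/mu = 123.
1 + 1/mu = 124.
(1 + 1/mu)/2 = 62 is an integer and the inequality is strict, so k_max = 62 - 1 = 61.

61


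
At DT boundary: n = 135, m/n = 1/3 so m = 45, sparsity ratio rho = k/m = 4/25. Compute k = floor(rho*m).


m = 1/3*135 = 45.
rho = 4/25.
rho*m = 4/25*45 = 7.2.
k = floor(7.2) = 7.

7


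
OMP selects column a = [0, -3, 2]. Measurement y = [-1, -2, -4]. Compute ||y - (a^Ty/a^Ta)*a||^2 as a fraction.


a^T a = 13.
a^T y = -2.
coeff = -2/13 = -2/13.
||r||^2 = 269/13.

269/13


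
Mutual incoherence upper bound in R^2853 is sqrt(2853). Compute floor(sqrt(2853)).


53^2 = 2809 <= 2853 < 2916 = 54^2, so 53 <= sqrt(2853) < 54.
floor(sqrt(2853)) = 53.

53


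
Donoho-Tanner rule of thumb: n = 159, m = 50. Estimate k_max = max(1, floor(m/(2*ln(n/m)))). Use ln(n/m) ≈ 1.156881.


n/m = 159/50.
ln(n/m) ≈ 1.156881.
2*ln(n/m) ≈ 2.313762.
m/(2*ln(n/m)) ≈ 50/2.313762 ≈ 21.6098.
floor = 21.
k_max = max(1, 21) = 21.

21


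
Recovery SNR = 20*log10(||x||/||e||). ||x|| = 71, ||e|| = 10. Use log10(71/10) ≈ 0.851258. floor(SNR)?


||x||/||e|| = 71/10.
log10(71/10) ≈ 0.851258.
20*log10(||x||/||e||) ≈ 20*0.851258 = 17.02516.
floor(17.02516) = 17.

17


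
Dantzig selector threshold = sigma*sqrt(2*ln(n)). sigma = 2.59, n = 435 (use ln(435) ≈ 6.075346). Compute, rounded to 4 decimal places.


ln(435) ≈ 6.075346.
2*ln(n) ≈ 12.150692.
sqrt(2*ln(n)) ≈ sqrt(12.150692) ≈ 3.485784.
threshold ≈ 2.59*3.485784 = 9.02818056 ≈ 9.0282.

9.0282


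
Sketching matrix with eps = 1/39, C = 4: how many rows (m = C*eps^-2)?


1/eps = 39.
(1/eps)^2 = 1521.
m = 4*1521 = 6084.

6084


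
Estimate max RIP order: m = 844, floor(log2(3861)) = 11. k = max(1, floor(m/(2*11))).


floor(log2(3861)) = 11.
2*11 = 22.
m/(2*floor(log2(n))) = 844/22 ≈ 38.3636.
floor = 38.
k = max(1, 38) = 38.

38


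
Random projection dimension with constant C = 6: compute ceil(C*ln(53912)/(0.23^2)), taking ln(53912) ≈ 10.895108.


ln(53912) ≈ 10.895108.
eps^2 = 0.23^2 = 0.0529.
C*ln(N)/eps^2 ≈ 6*10.895108/0.0529 ≈ 1235.74.
m = ceil(1235.74) = 1236.

1236


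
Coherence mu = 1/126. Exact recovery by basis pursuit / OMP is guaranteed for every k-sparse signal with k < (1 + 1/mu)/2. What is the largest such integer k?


1/mu = 126.
1 + 1/mu = 127.
(1 + 1/mu)/2 = 63.5 is not an integer, so k_max = floor(63.5) = 63.

63


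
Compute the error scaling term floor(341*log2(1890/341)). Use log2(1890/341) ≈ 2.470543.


log2(n/k) = log2(1890/341) ≈ 2.470543.
k*log2(n/k) ≈ 341*2.470543 = 842.455163.
floor(842.455163) = 842.

842


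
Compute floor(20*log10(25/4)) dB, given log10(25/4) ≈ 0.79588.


||x||/||e|| = 25/4.
log10(25/4) ≈ 0.79588.
20*log10(||x||/||e||) ≈ 20*0.79588 = 15.9176.
floor(15.9176) = 15.

15


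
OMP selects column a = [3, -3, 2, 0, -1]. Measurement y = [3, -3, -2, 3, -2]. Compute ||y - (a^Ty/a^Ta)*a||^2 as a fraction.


a^T a = 23.
a^T y = 16.
coeff = 16/23 = 16/23.
||r||^2 = 549/23.

549/23


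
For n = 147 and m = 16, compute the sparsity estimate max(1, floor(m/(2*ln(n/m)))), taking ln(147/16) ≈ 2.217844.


n/m = 147/16.
ln(n/m) ≈ 2.217844.
2*ln(n/m) ≈ 4.435688.
m/(2*ln(n/m)) ≈ 16/4.435688 ≈ 3.6071.
floor = 3.
k_max = max(1, 3) = 3.

3


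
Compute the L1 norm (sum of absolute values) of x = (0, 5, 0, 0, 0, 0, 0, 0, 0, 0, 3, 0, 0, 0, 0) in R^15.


Non-zero entries: [(1, 5), (10, 3)]
Absolute values: [5, 3]
||x||_1 = sum = 8.

8


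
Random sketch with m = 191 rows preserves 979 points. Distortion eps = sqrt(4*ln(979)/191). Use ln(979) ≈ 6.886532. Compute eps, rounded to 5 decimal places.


ln(979) ≈ 6.886532.
4*ln(N)/m ≈ 4*6.886532/191 ≈ 0.14422057.
eps = sqrt(0.14422057) ≈ 0.3797638 ≈ 0.37976.

0.37976


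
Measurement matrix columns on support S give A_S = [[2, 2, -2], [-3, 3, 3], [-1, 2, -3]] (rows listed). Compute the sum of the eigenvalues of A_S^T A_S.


Sum of eigenvalues of A_S^T A_S = trace(A_S^T A_S) = sum of squared column norms of A_S.
A_S^T A_S diagonal: [14, 17, 22].
trace = 14 + 17 + 22 = 53.

53


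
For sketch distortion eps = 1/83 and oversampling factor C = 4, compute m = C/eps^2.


1/eps = 83.
(1/eps)^2 = 6889.
m = 4*6889 = 27556.

27556


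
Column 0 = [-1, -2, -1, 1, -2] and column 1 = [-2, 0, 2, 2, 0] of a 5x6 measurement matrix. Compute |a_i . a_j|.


Inner product: -1*-2 + -2*0 + -1*2 + 1*2 + -2*0
Products: [2, 0, -2, 2, 0]
Sum = 2.
|dot| = 2.

2


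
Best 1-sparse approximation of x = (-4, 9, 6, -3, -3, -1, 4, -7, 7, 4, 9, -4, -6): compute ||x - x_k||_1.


Sorted |x_i| descending: [9, 9, 7, 7, 6, 6, 4, 4, 4, 4, 3, 3, 1]
Keep top 1: [9]
Tail entries: [9, 7, 7, 6, 6, 4, 4, 4, 4, 3, 3, 1]
L1 error = sum of tail = 58.

58


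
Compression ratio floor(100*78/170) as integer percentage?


100*m/n = 100*78/170 ≈ 45.8824.
floor = 45.

45


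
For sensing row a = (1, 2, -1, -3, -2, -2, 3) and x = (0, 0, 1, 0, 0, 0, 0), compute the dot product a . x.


Non-zero terms: ['-1*1']
Products: [-1]
y = sum = -1.

-1


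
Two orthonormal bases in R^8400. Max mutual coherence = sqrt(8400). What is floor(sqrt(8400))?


91^2 = 8281 <= 8400 < 8464 = 92^2, so 91 <= sqrt(8400) < 92.
floor(sqrt(8400)) = 91.

91


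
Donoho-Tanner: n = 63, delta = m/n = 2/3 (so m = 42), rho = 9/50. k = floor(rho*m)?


m = 2/3*63 = 42.
rho = 9/50.
rho*m = 9/50*42 = 7.56.
k = floor(7.56) = 7.

7


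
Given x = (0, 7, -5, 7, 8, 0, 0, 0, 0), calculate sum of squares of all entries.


Non-zero entries: [(1, 7), (2, -5), (3, 7), (4, 8)]
Squares: [49, 25, 49, 64]
||x||_2^2 = sum = 187.

187


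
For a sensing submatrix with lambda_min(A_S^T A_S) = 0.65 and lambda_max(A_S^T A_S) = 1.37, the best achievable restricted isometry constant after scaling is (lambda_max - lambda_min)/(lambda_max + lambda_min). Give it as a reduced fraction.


lambda_max - lambda_min = 1.37 - 0.65 = 0.72.
lambda_max + lambda_min = 1.37 + 0.65 = 2.02.
delta = 0.72/2.02 = 72/202 = 36/101.

36/101


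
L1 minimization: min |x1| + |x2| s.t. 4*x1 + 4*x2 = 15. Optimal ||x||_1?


Axis intercepts:
  x1 = 15/4, x2 = 0: L1 = 15/4
  x1 = 0, x2 = 15/4: L1 = 15/4
x* = (15/4, 0)
||x*||_1 = 15/4.

15/4


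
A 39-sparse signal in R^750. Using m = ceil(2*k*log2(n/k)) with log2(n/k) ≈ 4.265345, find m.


log2(n/k) = log2(750/39) ≈ 4.265345.
2*k*log2(n/k) ≈ 2*39*4.265345 = 332.69691.
m = ceil(332.69691) = 333.

333


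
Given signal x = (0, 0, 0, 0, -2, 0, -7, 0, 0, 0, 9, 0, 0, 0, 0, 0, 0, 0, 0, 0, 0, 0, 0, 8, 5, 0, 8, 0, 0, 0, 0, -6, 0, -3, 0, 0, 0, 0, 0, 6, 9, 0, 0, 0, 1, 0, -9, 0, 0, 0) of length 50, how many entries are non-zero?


Non-zero positions: [4, 6, 10, 23, 24, 26, 31, 33, 39, 40, 44, 46].
Sparsity = 12.

12


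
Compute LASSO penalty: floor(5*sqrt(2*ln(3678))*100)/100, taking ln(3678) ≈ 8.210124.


ln(3678) ≈ 8.210124.
2*ln(n) ≈ 16.420248.
sqrt(2*ln(n)) ≈ sqrt(16.420248) ≈ 4.052191.
lambda ≈ 5*4.052191 = 20.260955.
floor(lambda*100)/100 = 20.26.

20.26


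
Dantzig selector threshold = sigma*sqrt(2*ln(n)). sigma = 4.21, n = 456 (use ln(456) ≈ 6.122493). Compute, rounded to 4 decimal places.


ln(456) ≈ 6.122493.
2*ln(n) ≈ 12.244986.
sqrt(2*ln(n)) ≈ sqrt(12.244986) ≈ 3.499284.
threshold ≈ 4.21*3.499284 = 14.73198564 ≈ 14.7320.

14.7320


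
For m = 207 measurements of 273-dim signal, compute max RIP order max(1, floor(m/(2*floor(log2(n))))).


floor(log2(273)) = 8.
2*8 = 16.
m/(2*floor(log2(n))) = 207/16 ≈ 12.9375.
floor = 12.
k = max(1, 12) = 12.

12


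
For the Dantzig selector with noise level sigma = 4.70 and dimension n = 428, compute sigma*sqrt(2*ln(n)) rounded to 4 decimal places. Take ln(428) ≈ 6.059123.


ln(428) ≈ 6.059123.
2*ln(n) ≈ 12.118246.
sqrt(2*ln(n)) ≈ sqrt(12.118246) ≈ 3.481127.
threshold ≈ 4.70*3.481127 = 16.3612969 ≈ 16.3613.

16.3613


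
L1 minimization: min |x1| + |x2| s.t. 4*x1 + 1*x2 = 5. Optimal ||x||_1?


Axis intercepts:
  x1 = 5/4, x2 = 0: L1 = 5/4
  x1 = 0, x2 = 5: L1 = 5
x* = (5/4, 0)
||x*||_1 = 5/4.

5/4


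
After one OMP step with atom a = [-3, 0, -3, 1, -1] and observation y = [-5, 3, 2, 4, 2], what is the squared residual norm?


a^T a = 20.
a^T y = 11.
coeff = 11/20 = 11/20.
||r||^2 = 1039/20.

1039/20


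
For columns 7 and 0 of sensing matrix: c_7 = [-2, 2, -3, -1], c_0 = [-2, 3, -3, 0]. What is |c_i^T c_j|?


Inner product: -2*-2 + 2*3 + -3*-3 + -1*0
Products: [4, 6, 9, 0]
Sum = 19.
|dot| = 19.

19


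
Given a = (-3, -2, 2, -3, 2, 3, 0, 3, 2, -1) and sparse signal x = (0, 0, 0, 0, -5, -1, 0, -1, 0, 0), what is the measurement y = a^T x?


Non-zero terms: ['2*-5', '3*-1', '3*-1']
Products: [-10, -3, -3]
y = sum = -16.

-16


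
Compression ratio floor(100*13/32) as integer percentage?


100*m/n = 100*13/32 ≈ 40.625.
floor = 40.

40


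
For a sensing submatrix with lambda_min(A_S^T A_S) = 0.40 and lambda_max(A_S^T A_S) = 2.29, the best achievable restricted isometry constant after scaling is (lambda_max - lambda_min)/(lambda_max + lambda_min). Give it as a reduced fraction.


lambda_max - lambda_min = 2.29 - 0.40 = 1.89.
lambda_max + lambda_min = 2.29 + 0.40 = 2.69.
delta = 1.89/2.69 = 189/269.

189/269


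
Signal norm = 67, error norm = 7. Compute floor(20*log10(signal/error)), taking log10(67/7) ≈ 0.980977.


||x||/||e|| = 67/7.
log10(67/7) ≈ 0.980977.
20*log10(||x||/||e||) ≈ 20*0.980977 = 19.61954.
floor(19.61954) = 19.

19


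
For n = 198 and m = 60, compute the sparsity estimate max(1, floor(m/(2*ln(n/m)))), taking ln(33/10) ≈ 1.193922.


n/m = 198/60 = 33/10.
ln(n/m) ≈ 1.193922.
2*ln(n/m) ≈ 2.387844.
m/(2*ln(n/m)) ≈ 60/2.387844 ≈ 25.1273.
floor = 25.
k_max = max(1, 25) = 25.

25


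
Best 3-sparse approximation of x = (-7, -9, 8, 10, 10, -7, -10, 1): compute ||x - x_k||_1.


Sorted |x_i| descending: [10, 10, 10, 9, 8, 7, 7, 1]
Keep top 3: [10, 10, 10]
Tail entries: [9, 8, 7, 7, 1]
L1 error = sum of tail = 32.

32


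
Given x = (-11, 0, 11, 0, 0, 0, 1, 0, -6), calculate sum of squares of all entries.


Non-zero entries: [(0, -11), (2, 11), (6, 1), (8, -6)]
Squares: [121, 121, 1, 36]
||x||_2^2 = sum = 279.

279


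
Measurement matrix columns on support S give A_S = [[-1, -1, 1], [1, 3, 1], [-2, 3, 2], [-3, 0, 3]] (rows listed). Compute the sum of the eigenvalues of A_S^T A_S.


Sum of eigenvalues of A_S^T A_S = trace(A_S^T A_S) = sum of squared column norms of A_S.
A_S^T A_S diagonal: [15, 19, 15].
trace = 15 + 19 + 15 = 49.

49


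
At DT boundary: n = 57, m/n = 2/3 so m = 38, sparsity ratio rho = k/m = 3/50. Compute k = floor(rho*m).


m = 2/3*57 = 38.
rho = 3/50.
rho*m = 3/50*38 = 2.28.
k = floor(2.28) = 2.

2


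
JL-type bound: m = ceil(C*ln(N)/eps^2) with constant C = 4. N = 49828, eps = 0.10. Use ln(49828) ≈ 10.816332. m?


ln(49828) ≈ 10.816332.
eps^2 = 0.10^2 = 0.01.
C*ln(N)/eps^2 ≈ 4*10.816332/0.01 ≈ 4326.5328.
m = ceil(4326.5328) = 4327.

4327


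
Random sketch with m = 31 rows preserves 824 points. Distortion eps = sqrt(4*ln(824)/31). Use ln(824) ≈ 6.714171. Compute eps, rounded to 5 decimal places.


ln(824) ≈ 6.714171.
4*ln(N)/m ≈ 4*6.714171/31 ≈ 0.86634465.
eps = sqrt(0.86634465) ≈ 0.9307764 ≈ 0.93078.

0.93078


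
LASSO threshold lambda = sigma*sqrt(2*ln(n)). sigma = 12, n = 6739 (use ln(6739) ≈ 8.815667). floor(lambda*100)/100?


ln(6739) ≈ 8.815667.
2*ln(n) ≈ 17.631334.
sqrt(2*ln(n)) ≈ sqrt(17.631334) ≈ 4.198968.
lambda ≈ 12*4.198968 = 50.387616.
floor(lambda*100)/100 = 50.38.

50.38


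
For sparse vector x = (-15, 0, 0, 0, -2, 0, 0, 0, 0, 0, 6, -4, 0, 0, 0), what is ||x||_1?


Non-zero entries: [(0, -15), (4, -2), (10, 6), (11, -4)]
Absolute values: [15, 2, 6, 4]
||x||_1 = sum = 27.

27


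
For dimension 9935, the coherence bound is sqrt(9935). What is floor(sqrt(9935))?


99^2 = 9801 <= 9935 < 10000 = 100^2, so 99 <= sqrt(9935) < 100.
floor(sqrt(9935)) = 99.

99


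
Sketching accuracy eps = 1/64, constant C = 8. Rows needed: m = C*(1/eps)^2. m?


1/eps = 64.
(1/eps)^2 = 4096.
m = 8*4096 = 32768.

32768


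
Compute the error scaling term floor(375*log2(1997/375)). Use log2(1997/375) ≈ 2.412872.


log2(n/k) = log2(1997/375) ≈ 2.412872.
k*log2(n/k) ≈ 375*2.412872 = 904.827.
floor(904.827) = 904.

904


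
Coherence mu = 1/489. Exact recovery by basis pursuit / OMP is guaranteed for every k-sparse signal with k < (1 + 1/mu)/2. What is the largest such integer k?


1/mu = 489.
1 + 1/mu = 490.
(1 + 1/mu)/2 = 245 is an integer and the inequality is strict, so k_max = 245 - 1 = 244.

244


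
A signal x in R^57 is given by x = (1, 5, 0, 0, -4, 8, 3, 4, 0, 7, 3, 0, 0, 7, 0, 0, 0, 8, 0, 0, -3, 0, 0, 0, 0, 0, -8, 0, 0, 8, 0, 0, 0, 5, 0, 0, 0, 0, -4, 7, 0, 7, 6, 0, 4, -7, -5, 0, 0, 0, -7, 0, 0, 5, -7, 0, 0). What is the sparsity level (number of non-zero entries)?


Non-zero positions: [0, 1, 4, 5, 6, 7, 9, 10, 13, 17, 20, 26, 29, 33, 38, 39, 41, 42, 44, 45, 46, 50, 53, 54].
Sparsity = 24.

24


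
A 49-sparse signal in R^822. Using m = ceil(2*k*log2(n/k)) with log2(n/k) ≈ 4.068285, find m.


log2(n/k) = log2(822/49) ≈ 4.068285.
2*k*log2(n/k) ≈ 2*49*4.068285 = 398.69193.
m = ceil(398.69193) = 399.

399


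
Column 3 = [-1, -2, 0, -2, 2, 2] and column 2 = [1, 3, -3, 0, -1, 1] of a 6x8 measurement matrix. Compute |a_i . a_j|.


Inner product: -1*1 + -2*3 + 0*-3 + -2*0 + 2*-1 + 2*1
Products: [-1, -6, 0, 0, -2, 2]
Sum = -7.
|dot| = 7.

7


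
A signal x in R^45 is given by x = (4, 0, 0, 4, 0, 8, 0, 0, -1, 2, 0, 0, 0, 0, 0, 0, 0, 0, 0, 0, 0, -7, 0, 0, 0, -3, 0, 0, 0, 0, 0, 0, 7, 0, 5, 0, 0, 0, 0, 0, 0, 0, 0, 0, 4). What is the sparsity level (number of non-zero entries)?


Non-zero positions: [0, 3, 5, 8, 9, 21, 25, 32, 34, 44].
Sparsity = 10.

10


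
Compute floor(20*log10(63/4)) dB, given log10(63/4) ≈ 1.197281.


||x||/||e|| = 63/4.
log10(63/4) ≈ 1.197281.
20*log10(||x||/||e||) ≈ 20*1.197281 = 23.94562.
floor(23.94562) = 23.

23


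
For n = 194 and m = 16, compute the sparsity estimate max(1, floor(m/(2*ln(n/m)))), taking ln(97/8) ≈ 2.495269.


n/m = 194/16 = 97/8.
ln(n/m) ≈ 2.495269.
2*ln(n/m) ≈ 4.990538.
m/(2*ln(n/m)) ≈ 16/4.990538 ≈ 3.2061.
floor = 3.
k_max = max(1, 3) = 3.

3


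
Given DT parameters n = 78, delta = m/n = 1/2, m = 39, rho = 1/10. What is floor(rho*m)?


m = 1/2*78 = 39.
rho = 1/10.
rho*m = 1/10*39 = 3.9.
k = floor(3.9) = 3.

3


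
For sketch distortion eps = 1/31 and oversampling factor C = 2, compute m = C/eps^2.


1/eps = 31.
(1/eps)^2 = 961.
m = 2*961 = 1922.

1922


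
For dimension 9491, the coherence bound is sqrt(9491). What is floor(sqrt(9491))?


97^2 = 9409 <= 9491 < 9604 = 98^2, so 97 <= sqrt(9491) < 98.
floor(sqrt(9491)) = 97.

97


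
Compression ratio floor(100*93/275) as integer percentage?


100*m/n = 100*93/275 ≈ 33.8182.
floor = 33.

33


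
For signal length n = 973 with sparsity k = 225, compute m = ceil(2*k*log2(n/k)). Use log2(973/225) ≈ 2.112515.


log2(n/k) = log2(973/225) ≈ 2.112515.
2*k*log2(n/k) ≈ 2*225*2.112515 = 950.63175.
m = ceil(950.63175) = 951.

951


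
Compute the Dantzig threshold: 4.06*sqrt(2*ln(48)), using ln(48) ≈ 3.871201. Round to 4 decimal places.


ln(48) ≈ 3.871201.
2*ln(n) ≈ 7.742402.
sqrt(2*ln(n)) ≈ sqrt(7.742402) ≈ 2.782517.
threshold ≈ 4.06*2.782517 = 11.29701902 ≈ 11.2970.

11.2970


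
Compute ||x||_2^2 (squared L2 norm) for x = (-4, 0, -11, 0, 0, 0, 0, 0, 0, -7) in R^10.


Non-zero entries: [(0, -4), (2, -11), (9, -7)]
Squares: [16, 121, 49]
||x||_2^2 = sum = 186.

186


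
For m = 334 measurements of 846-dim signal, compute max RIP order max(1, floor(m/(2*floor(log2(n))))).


floor(log2(846)) = 9.
2*9 = 18.
m/(2*floor(log2(n))) = 334/18 ≈ 18.5556.
floor = 18.
k = max(1, 18) = 18.

18


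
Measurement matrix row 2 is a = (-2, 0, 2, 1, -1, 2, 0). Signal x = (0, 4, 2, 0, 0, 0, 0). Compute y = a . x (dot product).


Non-zero terms: ['0*4', '2*2']
Products: [0, 4]
y = sum = 4.

4


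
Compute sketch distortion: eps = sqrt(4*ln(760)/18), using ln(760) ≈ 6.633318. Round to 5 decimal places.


ln(760) ≈ 6.633318.
4*ln(N)/m ≈ 4*6.633318/18 ≈ 1.47407067.
eps = sqrt(1.47407067) ≈ 1.2141131 ≈ 1.21411.

1.21411


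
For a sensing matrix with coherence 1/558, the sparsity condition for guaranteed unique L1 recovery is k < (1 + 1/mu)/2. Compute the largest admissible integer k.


1/mu = 558.
1 + 1/mu = 559.
(1 + 1/mu)/2 = 279.5 is not an integer, so k_max = floor(279.5) = 279.

279


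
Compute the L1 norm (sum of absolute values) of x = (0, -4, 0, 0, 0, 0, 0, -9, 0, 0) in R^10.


Non-zero entries: [(1, -4), (7, -9)]
Absolute values: [4, 9]
||x||_1 = sum = 13.

13


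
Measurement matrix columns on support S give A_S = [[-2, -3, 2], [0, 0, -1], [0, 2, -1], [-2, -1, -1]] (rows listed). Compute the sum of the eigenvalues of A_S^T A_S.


Sum of eigenvalues of A_S^T A_S = trace(A_S^T A_S) = sum of squared column norms of A_S.
A_S^T A_S diagonal: [8, 14, 7].
trace = 8 + 14 + 7 = 29.

29
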